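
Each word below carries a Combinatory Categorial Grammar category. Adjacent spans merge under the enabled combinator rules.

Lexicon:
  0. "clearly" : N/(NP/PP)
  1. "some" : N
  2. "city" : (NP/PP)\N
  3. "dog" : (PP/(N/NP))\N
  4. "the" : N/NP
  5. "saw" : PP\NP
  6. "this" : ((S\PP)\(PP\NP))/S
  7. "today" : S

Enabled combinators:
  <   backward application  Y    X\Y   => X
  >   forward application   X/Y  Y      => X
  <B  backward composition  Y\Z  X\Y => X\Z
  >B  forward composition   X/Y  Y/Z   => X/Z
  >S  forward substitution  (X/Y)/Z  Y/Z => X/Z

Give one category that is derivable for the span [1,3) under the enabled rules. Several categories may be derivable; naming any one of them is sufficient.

[0,8] S   <
  [0,5] PP   >
    [0,4] PP/(N/NP)   <
      [0,3] N   >
        [0,1] "clearly" : N/(NP/PP)
        [1,3] NP/PP   <
          [1,2] "some" : N
          [2,3] "city" : (NP/PP)\N
      [3,4] "dog" : (PP/(N/NP))\N
    [4,5] "the" : N/NP
  [5,8] S\PP   <
    [5,6] "saw" : PP\NP
    [6,8] (S\PP)\(PP\NP)   >
      [6,7] "this" : ((S\PP)\(PP\NP))/S
      [7,8] "today" : S

NP/PP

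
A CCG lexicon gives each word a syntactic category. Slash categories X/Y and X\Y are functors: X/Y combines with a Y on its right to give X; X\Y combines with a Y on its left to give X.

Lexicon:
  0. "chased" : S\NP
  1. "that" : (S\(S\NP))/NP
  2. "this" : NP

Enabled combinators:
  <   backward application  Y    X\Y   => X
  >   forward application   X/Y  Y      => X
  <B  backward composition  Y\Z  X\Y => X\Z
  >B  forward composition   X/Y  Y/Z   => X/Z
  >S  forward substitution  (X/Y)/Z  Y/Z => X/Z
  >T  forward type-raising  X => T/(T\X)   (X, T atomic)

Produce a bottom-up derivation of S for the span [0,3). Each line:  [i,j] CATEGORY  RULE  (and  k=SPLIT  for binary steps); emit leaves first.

[0,3] S   <
  [0,1] "chased" : S\NP
  [1,3] S\(S\NP)   >
    [1,2] "that" : (S\(S\NP))/NP
    [2,3] "this" : NP

[0,1] S\NP  lex  "chased"
[1,2] (S\(S\NP))/NP  lex  "that"
[2,3] NP  lex  "this"
[1,3] S\(S\NP)  >  k=2
[0,3] S  <  k=1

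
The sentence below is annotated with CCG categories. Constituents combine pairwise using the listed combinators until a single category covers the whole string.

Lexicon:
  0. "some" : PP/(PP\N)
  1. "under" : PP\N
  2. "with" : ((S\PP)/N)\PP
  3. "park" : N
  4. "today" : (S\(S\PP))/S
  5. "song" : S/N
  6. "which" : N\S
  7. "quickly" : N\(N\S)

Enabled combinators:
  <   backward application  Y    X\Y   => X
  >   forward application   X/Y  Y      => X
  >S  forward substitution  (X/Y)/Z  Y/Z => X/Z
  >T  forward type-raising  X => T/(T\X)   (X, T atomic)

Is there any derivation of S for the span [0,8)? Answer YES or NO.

[0,8] S   <
  [0,4] S\PP   >
    [0,3] (S\PP)/N   <
      [0,2] PP   >
        [0,1] "some" : PP/(PP\N)
        [1,2] "under" : PP\N
      [2,3] "with" : ((S\PP)/N)\PP
    [3,4] "park" : N
  [4,8] S\(S\PP)   >
    [4,5] "today" : (S\(S\PP))/S
    [5,8] S   >
      [5,6] "song" : S/N
      [6,8] N   <
        [6,7] "which" : N\S
        [7,8] "quickly" : N\(N\S)

YES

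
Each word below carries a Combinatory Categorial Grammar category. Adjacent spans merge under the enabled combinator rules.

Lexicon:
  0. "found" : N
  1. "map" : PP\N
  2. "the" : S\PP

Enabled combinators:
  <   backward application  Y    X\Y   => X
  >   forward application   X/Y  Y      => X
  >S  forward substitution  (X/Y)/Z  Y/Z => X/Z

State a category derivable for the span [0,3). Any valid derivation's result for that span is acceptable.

S

[0,3] S   <
  [0,2] PP   <
    [0,1] "found" : N
    [1,2] "map" : PP\N
  [2,3] "the" : S\PP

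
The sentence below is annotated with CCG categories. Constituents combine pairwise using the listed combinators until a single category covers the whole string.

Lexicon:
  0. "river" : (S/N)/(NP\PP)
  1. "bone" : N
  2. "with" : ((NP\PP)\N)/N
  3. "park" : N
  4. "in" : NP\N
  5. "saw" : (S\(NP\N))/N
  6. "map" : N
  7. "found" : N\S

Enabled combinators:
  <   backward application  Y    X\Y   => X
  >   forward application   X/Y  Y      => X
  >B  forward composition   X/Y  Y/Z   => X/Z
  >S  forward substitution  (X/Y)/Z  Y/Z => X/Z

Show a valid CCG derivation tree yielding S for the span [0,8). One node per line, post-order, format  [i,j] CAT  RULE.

[0,8] S   >
  [0,4] S/N   >
    [0,1] "river" : (S/N)/(NP\PP)
    [1,4] NP\PP   <
      [1,2] "bone" : N
      [2,4] (NP\PP)\N   >
        [2,3] "with" : ((NP\PP)\N)/N
        [3,4] "park" : N
  [4,8] N   <
    [4,7] S   <
      [4,5] "in" : NP\N
      [5,7] S\(NP\N)   >
        [5,6] "saw" : (S\(NP\N))/N
        [6,7] "map" : N
    [7,8] "found" : N\S

[0,1] (S/N)/(NP\PP)  lex  "river"
[1,2] N  lex  "bone"
[2,3] ((NP\PP)\N)/N  lex  "with"
[3,4] N  lex  "park"
[2,4] (NP\PP)\N  >  k=3
[1,4] NP\PP  <  k=2
[0,4] S/N  >  k=1
[4,5] NP\N  lex  "in"
[5,6] (S\(NP\N))/N  lex  "saw"
[6,7] N  lex  "map"
[5,7] S\(NP\N)  >  k=6
[4,7] S  <  k=5
[7,8] N\S  lex  "found"
[4,8] N  <  k=7
[0,8] S  >  k=4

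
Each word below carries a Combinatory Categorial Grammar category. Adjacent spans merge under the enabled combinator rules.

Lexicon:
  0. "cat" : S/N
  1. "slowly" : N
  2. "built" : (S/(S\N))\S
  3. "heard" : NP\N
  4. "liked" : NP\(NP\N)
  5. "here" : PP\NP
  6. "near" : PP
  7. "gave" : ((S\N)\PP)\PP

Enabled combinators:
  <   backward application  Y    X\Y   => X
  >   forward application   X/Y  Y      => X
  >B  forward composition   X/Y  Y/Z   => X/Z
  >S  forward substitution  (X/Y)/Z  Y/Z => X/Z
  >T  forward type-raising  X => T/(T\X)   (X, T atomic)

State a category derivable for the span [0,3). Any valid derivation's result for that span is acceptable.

S/(S\N)

[0,8] S   >
  [0,3] S/(S\N)   <
    [0,2] S   >
      [0,1] "cat" : S/N
      [1,2] "slowly" : N
    [2,3] "built" : (S/(S\N))\S
  [3,8] S\N   <
    [3,6] PP   <
      [3,5] NP   <
        [3,4] "heard" : NP\N
        [4,5] "liked" : NP\(NP\N)
      [5,6] "here" : PP\NP
    [6,8] (S\N)\PP   <
      [6,7] "near" : PP
      [7,8] "gave" : ((S\N)\PP)\PP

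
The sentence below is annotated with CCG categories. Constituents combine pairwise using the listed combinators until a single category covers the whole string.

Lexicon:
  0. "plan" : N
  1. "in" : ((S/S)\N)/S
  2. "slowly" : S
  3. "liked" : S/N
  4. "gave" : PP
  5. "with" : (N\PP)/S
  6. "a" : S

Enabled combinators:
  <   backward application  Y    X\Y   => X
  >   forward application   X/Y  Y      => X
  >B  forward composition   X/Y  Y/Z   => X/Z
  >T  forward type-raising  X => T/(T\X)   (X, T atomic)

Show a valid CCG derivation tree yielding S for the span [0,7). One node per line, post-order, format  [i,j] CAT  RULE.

[0,1] N  lex  "plan"
[1,2] ((S/S)\N)/S  lex  "in"
[2,3] S  lex  "slowly"
[1,3] (S/S)\N  >  k=2
[0,3] S/S  <  k=1
[3,4] S/N  lex  "liked"
[0,4] S/N  >B  k=3
[4,5] PP  lex  "gave"
[5,6] (N\PP)/S  lex  "with"
[6,7] S  lex  "a"
[5,7] N\PP  >  k=6
[4,7] N  <  k=5
[0,7] S  >  k=4

[0,7] S   >
  [0,4] S/N   >B
    [0,3] S/S   <
      [0,1] "plan" : N
      [1,3] (S/S)\N   >
        [1,2] "in" : ((S/S)\N)/S
        [2,3] "slowly" : S
    [3,4] "liked" : S/N
  [4,7] N   <
    [4,5] "gave" : PP
    [5,7] N\PP   >
      [5,6] "with" : (N\PP)/S
      [6,7] "a" : S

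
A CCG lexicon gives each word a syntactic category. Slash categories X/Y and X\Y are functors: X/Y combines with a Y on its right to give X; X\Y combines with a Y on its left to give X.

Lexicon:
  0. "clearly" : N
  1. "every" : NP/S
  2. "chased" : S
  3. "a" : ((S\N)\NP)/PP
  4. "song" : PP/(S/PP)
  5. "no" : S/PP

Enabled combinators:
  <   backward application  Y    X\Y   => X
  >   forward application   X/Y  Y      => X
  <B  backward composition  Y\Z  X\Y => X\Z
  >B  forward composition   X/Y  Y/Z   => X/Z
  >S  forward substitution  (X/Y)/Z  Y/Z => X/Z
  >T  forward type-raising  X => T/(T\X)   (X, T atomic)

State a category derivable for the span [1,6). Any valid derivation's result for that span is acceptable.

[0,6] S   >
  [0,1] S/(S\N)   >T
    [0,1] "clearly" : N
  [1,6] S\N   <
    [1,3] NP   >
      [1,2] "every" : NP/S
      [2,3] "chased" : S
    [3,6] (S\N)\NP   >
      [3,4] "a" : ((S\N)\NP)/PP
      [4,6] PP   >
        [4,5] "song" : PP/(S/PP)
        [5,6] "no" : S/PP

S\N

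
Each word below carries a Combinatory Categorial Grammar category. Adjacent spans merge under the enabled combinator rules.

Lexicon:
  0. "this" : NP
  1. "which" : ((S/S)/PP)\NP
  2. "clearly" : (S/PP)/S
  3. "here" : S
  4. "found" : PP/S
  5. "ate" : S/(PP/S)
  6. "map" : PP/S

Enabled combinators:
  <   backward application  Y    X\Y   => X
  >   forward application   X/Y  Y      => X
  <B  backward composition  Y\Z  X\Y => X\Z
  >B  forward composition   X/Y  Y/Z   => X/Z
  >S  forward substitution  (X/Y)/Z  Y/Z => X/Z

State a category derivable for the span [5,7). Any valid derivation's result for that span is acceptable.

S

[0,7] S   >
  [0,4] S/PP   >S
    [0,2] (S/S)/PP   <
      [0,1] "this" : NP
      [1,2] "which" : ((S/S)/PP)\NP
    [2,4] S/PP   >
      [2,3] "clearly" : (S/PP)/S
      [3,4] "here" : S
  [4,7] PP   >
    [4,5] "found" : PP/S
    [5,7] S   >
      [5,6] "ate" : S/(PP/S)
      [6,7] "map" : PP/S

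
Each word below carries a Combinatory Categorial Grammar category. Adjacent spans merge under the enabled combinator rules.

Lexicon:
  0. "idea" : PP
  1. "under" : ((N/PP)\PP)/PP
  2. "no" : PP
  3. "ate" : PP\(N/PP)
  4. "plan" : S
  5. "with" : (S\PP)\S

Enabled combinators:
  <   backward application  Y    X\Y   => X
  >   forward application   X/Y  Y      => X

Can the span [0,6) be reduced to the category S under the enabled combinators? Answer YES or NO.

[0,6] S   <
  [0,4] PP   <
    [0,3] N/PP   <
      [0,1] "idea" : PP
      [1,3] (N/PP)\PP   >
        [1,2] "under" : ((N/PP)\PP)/PP
        [2,3] "no" : PP
    [3,4] "ate" : PP\(N/PP)
  [4,6] S\PP   <
    [4,5] "plan" : S
    [5,6] "with" : (S\PP)\S

YES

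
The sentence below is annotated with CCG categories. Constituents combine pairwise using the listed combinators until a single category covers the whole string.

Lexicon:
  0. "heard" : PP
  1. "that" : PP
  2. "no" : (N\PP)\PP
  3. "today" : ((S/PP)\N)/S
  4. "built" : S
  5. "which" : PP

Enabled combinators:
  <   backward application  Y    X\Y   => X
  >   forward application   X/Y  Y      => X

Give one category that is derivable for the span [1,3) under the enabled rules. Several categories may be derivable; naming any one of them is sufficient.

[0,6] S   >
  [0,5] S/PP   <
    [0,3] N   <
      [0,1] "heard" : PP
      [1,3] N\PP   <
        [1,2] "that" : PP
        [2,3] "no" : (N\PP)\PP
    [3,5] (S/PP)\N   >
      [3,4] "today" : ((S/PP)\N)/S
      [4,5] "built" : S
  [5,6] "which" : PP

N\PP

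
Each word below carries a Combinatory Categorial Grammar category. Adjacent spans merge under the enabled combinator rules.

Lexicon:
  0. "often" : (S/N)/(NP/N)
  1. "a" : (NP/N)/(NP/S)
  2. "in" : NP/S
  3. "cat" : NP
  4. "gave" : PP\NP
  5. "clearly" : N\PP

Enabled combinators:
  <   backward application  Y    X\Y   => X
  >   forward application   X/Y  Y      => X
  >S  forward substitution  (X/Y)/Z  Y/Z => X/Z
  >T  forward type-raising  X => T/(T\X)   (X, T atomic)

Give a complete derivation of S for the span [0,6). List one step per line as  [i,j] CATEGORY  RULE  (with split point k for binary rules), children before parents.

[0,1] (S/N)/(NP/N)  lex  "often"
[1,2] (NP/N)/(NP/S)  lex  "a"
[2,3] NP/S  lex  "in"
[1,3] NP/N  >  k=2
[0,3] S/N  >  k=1
[3,4] NP  lex  "cat"
[3,4] PP/(PP\NP)  >T
[4,5] PP\NP  lex  "gave"
[3,5] PP  >  k=4
[5,6] N\PP  lex  "clearly"
[3,6] N  <  k=5
[0,6] S  >  k=3

[0,6] S   >
  [0,3] S/N   >
    [0,1] "often" : (S/N)/(NP/N)
    [1,3] NP/N   >
      [1,2] "a" : (NP/N)/(NP/S)
      [2,3] "in" : NP/S
  [3,6] N   <
    [3,5] PP   >
      [3,4] PP/(PP\NP)   >T
        [3,4] "cat" : NP
      [4,5] "gave" : PP\NP
    [5,6] "clearly" : N\PP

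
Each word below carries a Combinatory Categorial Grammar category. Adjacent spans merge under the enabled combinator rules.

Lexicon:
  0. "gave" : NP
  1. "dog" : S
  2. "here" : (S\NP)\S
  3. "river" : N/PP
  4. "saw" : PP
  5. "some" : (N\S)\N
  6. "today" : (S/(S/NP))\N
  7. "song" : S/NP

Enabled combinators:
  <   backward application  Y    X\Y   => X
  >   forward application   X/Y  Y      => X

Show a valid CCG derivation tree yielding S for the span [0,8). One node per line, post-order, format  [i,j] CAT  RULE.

[0,8] S   >
  [0,7] S/(S/NP)   <
    [0,6] N   <
      [0,3] S   <
        [0,1] "gave" : NP
        [1,3] S\NP   <
          [1,2] "dog" : S
          [2,3] "here" : (S\NP)\S
      [3,6] N\S   <
        [3,5] N   >
          [3,4] "river" : N/PP
          [4,5] "saw" : PP
        [5,6] "some" : (N\S)\N
    [6,7] "today" : (S/(S/NP))\N
  [7,8] "song" : S/NP

[0,1] NP  lex  "gave"
[1,2] S  lex  "dog"
[2,3] (S\NP)\S  lex  "here"
[1,3] S\NP  <  k=2
[0,3] S  <  k=1
[3,4] N/PP  lex  "river"
[4,5] PP  lex  "saw"
[3,5] N  >  k=4
[5,6] (N\S)\N  lex  "some"
[3,6] N\S  <  k=5
[0,6] N  <  k=3
[6,7] (S/(S/NP))\N  lex  "today"
[0,7] S/(S/NP)  <  k=6
[7,8] S/NP  lex  "song"
[0,8] S  >  k=7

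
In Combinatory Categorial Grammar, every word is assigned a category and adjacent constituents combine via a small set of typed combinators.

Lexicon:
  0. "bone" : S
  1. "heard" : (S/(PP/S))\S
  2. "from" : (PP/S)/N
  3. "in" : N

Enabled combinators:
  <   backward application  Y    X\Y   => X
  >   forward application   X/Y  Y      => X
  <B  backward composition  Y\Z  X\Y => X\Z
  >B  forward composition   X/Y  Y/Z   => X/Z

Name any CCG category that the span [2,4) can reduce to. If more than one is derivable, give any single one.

PP/S

[0,4] S   >
  [0,2] S/(PP/S)   <
    [0,1] "bone" : S
    [1,2] "heard" : (S/(PP/S))\S
  [2,4] PP/S   >
    [2,3] "from" : (PP/S)/N
    [3,4] "in" : N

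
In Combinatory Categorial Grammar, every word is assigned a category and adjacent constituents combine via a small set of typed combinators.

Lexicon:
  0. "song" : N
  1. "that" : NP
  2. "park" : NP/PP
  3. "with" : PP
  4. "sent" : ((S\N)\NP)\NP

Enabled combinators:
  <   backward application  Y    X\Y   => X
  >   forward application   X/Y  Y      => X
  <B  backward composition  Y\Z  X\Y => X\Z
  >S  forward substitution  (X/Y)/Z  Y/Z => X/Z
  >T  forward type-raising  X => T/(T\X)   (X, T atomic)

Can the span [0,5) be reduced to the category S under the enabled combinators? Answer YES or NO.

YES

[0,5] S   >
  [0,1] S/(S\N)   >T
    [0,1] "song" : N
  [1,5] S\N   <
    [1,2] "that" : NP
    [2,5] (S\N)\NP   <
      [2,4] NP   >
        [2,3] "park" : NP/PP
        [3,4] "with" : PP
      [4,5] "sent" : ((S\N)\NP)\NP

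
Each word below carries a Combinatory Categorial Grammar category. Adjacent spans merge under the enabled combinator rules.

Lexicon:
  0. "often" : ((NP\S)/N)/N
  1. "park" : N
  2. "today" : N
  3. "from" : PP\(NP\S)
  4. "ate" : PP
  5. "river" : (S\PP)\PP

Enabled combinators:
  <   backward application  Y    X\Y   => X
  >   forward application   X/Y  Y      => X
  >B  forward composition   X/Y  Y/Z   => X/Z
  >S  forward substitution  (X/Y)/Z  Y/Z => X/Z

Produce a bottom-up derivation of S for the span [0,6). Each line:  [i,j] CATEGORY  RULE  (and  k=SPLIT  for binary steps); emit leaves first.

[0,1] ((NP\S)/N)/N  lex  "often"
[1,2] N  lex  "park"
[0,2] (NP\S)/N  >  k=1
[2,3] N  lex  "today"
[0,3] NP\S  >  k=2
[3,4] PP\(NP\S)  lex  "from"
[0,4] PP  <  k=3
[4,5] PP  lex  "ate"
[5,6] (S\PP)\PP  lex  "river"
[4,6] S\PP  <  k=5
[0,6] S  <  k=4

[0,6] S   <
  [0,4] PP   <
    [0,3] NP\S   >
      [0,2] (NP\S)/N   >
        [0,1] "often" : ((NP\S)/N)/N
        [1,2] "park" : N
      [2,3] "today" : N
    [3,4] "from" : PP\(NP\S)
  [4,6] S\PP   <
    [4,5] "ate" : PP
    [5,6] "river" : (S\PP)\PP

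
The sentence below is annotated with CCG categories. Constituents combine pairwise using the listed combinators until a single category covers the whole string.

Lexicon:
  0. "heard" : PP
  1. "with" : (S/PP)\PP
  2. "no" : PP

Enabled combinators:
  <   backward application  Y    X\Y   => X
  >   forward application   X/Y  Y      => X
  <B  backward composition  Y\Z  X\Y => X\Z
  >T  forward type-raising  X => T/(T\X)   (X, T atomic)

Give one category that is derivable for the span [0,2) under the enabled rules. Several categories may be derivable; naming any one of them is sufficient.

[0,3] S   >
  [0,2] S/PP   <
    [0,1] "heard" : PP
    [1,2] "with" : (S/PP)\PP
  [2,3] "no" : PP

S/PP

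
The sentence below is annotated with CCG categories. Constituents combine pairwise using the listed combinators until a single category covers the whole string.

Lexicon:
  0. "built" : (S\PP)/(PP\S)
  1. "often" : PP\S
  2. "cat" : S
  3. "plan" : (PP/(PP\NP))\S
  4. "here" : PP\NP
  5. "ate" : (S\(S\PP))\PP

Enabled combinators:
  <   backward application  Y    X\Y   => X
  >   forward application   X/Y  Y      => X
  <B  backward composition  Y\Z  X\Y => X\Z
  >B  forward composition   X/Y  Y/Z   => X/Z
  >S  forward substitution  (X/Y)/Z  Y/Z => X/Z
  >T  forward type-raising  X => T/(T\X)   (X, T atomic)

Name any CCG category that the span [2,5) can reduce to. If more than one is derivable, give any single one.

PP

[0,6] S   <
  [0,2] S\PP   >
    [0,1] "built" : (S\PP)/(PP\S)
    [1,2] "often" : PP\S
  [2,6] S\(S\PP)   <
    [2,5] PP   >
      [2,4] PP/(PP\NP)   <
        [2,3] "cat" : S
        [3,4] "plan" : (PP/(PP\NP))\S
      [4,5] "here" : PP\NP
    [5,6] "ate" : (S\(S\PP))\PP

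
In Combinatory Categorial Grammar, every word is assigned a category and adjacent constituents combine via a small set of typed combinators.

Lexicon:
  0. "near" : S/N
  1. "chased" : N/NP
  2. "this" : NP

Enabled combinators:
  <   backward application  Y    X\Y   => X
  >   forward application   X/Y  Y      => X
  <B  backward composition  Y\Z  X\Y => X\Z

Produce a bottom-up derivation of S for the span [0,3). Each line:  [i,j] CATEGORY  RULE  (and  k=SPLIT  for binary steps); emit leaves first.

[0,3] S   >
  [0,1] "near" : S/N
  [1,3] N   >
    [1,2] "chased" : N/NP
    [2,3] "this" : NP

[0,1] S/N  lex  "near"
[1,2] N/NP  lex  "chased"
[2,3] NP  lex  "this"
[1,3] N  >  k=2
[0,3] S  >  k=1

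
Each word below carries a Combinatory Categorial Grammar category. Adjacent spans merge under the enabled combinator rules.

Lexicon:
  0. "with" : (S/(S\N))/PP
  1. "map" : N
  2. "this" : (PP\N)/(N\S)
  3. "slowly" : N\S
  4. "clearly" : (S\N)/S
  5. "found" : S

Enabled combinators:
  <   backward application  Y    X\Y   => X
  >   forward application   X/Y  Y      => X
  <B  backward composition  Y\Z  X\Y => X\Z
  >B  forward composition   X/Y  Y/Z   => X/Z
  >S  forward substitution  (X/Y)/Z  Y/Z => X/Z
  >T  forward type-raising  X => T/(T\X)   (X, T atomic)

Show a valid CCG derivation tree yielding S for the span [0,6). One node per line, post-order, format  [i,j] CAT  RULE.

[0,1] (S/(S\N))/PP  lex  "with"
[1,2] N  lex  "map"
[2,3] (PP\N)/(N\S)  lex  "this"
[3,4] N\S  lex  "slowly"
[2,4] PP\N  >  k=3
[1,4] PP  <  k=2
[0,4] S/(S\N)  >  k=1
[4,5] (S\N)/S  lex  "clearly"
[5,6] S  lex  "found"
[4,6] S\N  >  k=5
[0,6] S  >  k=4

[0,6] S   >
  [0,4] S/(S\N)   >
    [0,1] "with" : (S/(S\N))/PP
    [1,4] PP   <
      [1,2] "map" : N
      [2,4] PP\N   >
        [2,3] "this" : (PP\N)/(N\S)
        [3,4] "slowly" : N\S
  [4,6] S\N   >
    [4,5] "clearly" : (S\N)/S
    [5,6] "found" : S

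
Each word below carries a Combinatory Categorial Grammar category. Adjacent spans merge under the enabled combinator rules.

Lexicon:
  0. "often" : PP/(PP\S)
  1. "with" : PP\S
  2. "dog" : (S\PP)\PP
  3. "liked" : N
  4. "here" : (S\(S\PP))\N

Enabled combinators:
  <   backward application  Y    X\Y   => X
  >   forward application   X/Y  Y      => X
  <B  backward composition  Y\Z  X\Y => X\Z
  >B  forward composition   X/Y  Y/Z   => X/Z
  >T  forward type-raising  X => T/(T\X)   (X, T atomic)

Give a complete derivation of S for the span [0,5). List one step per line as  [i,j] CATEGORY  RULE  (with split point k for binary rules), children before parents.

[0,5] S   <
  [0,3] S\PP   <
    [0,2] PP   >
      [0,1] "often" : PP/(PP\S)
      [1,2] "with" : PP\S
    [2,3] "dog" : (S\PP)\PP
  [3,5] S\(S\PP)   <
    [3,4] "liked" : N
    [4,5] "here" : (S\(S\PP))\N

[0,1] PP/(PP\S)  lex  "often"
[1,2] PP\S  lex  "with"
[0,2] PP  >  k=1
[2,3] (S\PP)\PP  lex  "dog"
[0,3] S\PP  <  k=2
[3,4] N  lex  "liked"
[4,5] (S\(S\PP))\N  lex  "here"
[3,5] S\(S\PP)  <  k=4
[0,5] S  <  k=3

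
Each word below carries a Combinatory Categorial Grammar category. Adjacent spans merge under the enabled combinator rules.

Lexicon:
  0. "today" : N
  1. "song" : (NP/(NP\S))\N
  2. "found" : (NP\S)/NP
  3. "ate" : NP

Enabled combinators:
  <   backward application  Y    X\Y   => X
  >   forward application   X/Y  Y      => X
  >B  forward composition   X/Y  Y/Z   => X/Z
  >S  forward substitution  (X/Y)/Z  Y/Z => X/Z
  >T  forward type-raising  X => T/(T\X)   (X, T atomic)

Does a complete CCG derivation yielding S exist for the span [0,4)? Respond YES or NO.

NO

N (NP/(NP\S))\N (NP\S)/NP NP
CKY chart[0,4] = {N/(N\NP), NP, NP/(NP\NP), PP/(PP\NP), S/(S\NP)}; S ∉ chart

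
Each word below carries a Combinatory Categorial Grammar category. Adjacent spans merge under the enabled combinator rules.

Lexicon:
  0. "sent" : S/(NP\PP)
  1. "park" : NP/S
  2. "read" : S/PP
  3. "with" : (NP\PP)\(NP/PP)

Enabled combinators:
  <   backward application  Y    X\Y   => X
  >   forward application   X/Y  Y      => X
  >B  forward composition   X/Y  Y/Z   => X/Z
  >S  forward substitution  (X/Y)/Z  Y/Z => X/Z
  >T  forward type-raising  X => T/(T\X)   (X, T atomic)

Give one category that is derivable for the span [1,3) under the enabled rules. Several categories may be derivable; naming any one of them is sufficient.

[0,4] S   >
  [0,1] "sent" : S/(NP\PP)
  [1,4] NP\PP   <
    [1,3] NP/PP   >B
      [1,2] "park" : NP/S
      [2,3] "read" : S/PP
    [3,4] "with" : (NP\PP)\(NP/PP)

NP/PP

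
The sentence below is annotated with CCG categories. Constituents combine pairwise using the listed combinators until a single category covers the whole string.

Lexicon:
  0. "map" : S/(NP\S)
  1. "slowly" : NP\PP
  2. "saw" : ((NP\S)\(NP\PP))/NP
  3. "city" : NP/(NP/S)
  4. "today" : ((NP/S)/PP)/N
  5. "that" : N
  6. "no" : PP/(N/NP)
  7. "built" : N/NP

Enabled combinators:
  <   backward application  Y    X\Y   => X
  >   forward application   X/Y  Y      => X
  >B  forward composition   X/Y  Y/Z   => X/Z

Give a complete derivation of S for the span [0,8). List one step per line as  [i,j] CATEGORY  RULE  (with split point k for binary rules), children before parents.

[0,1] S/(NP\S)  lex  "map"
[1,2] NP\PP  lex  "slowly"
[2,3] ((NP\S)\(NP\PP))/NP  lex  "saw"
[3,4] NP/(NP/S)  lex  "city"
[4,5] ((NP/S)/PP)/N  lex  "today"
[5,6] N  lex  "that"
[4,6] (NP/S)/PP  >  k=5
[6,7] PP/(N/NP)  lex  "no"
[7,8] N/NP  lex  "built"
[6,8] PP  >  k=7
[4,8] NP/S  >  k=6
[3,8] NP  >  k=4
[2,8] (NP\S)\(NP\PP)  >  k=3
[1,8] NP\S  <  k=2
[0,8] S  >  k=1

[0,8] S   >
  [0,1] "map" : S/(NP\S)
  [1,8] NP\S   <
    [1,2] "slowly" : NP\PP
    [2,8] (NP\S)\(NP\PP)   >
      [2,3] "saw" : ((NP\S)\(NP\PP))/NP
      [3,8] NP   >
        [3,4] "city" : NP/(NP/S)
        [4,8] NP/S   >
          [4,6] (NP/S)/PP   >
            [4,5] "today" : ((NP/S)/PP)/N
            [5,6] "that" : N
          [6,8] PP   >
            [6,7] "no" : PP/(N/NP)
            [7,8] "built" : N/NP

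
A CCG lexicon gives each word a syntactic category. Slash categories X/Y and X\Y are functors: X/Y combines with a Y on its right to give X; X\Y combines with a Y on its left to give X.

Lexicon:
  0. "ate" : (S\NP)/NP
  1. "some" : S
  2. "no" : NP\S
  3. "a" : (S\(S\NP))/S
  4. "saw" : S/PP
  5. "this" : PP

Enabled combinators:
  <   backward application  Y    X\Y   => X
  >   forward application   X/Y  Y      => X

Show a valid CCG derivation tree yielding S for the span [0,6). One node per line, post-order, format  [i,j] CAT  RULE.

[0,1] (S\NP)/NP  lex  "ate"
[1,2] S  lex  "some"
[2,3] NP\S  lex  "no"
[1,3] NP  <  k=2
[0,3] S\NP  >  k=1
[3,4] (S\(S\NP))/S  lex  "a"
[4,5] S/PP  lex  "saw"
[5,6] PP  lex  "this"
[4,6] S  >  k=5
[3,6] S\(S\NP)  >  k=4
[0,6] S  <  k=3

[0,6] S   <
  [0,3] S\NP   >
    [0,1] "ate" : (S\NP)/NP
    [1,3] NP   <
      [1,2] "some" : S
      [2,3] "no" : NP\S
  [3,6] S\(S\NP)   >
    [3,4] "a" : (S\(S\NP))/S
    [4,6] S   >
      [4,5] "saw" : S/PP
      [5,6] "this" : PP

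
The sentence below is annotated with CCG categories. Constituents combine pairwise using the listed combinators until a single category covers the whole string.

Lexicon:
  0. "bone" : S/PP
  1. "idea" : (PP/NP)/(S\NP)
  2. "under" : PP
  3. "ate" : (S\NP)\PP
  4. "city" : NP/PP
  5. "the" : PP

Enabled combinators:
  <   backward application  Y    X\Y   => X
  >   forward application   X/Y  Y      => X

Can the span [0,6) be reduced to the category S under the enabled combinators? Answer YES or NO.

YES

[0,6] S   >
  [0,1] "bone" : S/PP
  [1,6] PP   >
    [1,4] PP/NP   >
      [1,2] "idea" : (PP/NP)/(S\NP)
      [2,4] S\NP   <
        [2,3] "under" : PP
        [3,4] "ate" : (S\NP)\PP
    [4,6] NP   >
      [4,5] "city" : NP/PP
      [5,6] "the" : PP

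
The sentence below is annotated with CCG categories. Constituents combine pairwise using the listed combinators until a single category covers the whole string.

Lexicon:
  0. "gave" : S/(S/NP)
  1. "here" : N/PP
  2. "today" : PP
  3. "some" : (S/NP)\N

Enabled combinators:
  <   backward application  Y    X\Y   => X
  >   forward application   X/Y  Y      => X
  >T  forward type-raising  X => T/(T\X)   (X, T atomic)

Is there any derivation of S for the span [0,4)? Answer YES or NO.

[0,4] S   >
  [0,1] "gave" : S/(S/NP)
  [1,4] S/NP   <
    [1,3] N   >
      [1,2] "here" : N/PP
      [2,3] "today" : PP
    [3,4] "some" : (S/NP)\N

YES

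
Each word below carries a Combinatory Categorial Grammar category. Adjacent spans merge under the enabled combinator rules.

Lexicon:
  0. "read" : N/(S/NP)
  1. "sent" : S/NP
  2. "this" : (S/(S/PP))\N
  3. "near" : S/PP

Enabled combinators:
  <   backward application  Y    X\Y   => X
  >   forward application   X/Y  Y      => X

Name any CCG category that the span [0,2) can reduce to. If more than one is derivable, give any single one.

N

[0,4] S   >
  [0,3] S/(S/PP)   <
    [0,2] N   >
      [0,1] "read" : N/(S/NP)
      [1,2] "sent" : S/NP
    [2,3] "this" : (S/(S/PP))\N
  [3,4] "near" : S/PP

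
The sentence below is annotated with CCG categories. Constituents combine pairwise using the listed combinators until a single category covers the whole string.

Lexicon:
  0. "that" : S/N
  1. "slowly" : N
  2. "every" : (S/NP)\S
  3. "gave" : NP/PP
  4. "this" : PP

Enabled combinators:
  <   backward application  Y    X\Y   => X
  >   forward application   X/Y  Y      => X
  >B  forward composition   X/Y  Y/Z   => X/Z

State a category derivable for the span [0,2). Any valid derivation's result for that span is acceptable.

S

[0,5] S   >
  [0,4] S/PP   >B
    [0,3] S/NP   <
      [0,2] S   >
        [0,1] "that" : S/N
        [1,2] "slowly" : N
      [2,3] "every" : (S/NP)\S
    [3,4] "gave" : NP/PP
  [4,5] "this" : PP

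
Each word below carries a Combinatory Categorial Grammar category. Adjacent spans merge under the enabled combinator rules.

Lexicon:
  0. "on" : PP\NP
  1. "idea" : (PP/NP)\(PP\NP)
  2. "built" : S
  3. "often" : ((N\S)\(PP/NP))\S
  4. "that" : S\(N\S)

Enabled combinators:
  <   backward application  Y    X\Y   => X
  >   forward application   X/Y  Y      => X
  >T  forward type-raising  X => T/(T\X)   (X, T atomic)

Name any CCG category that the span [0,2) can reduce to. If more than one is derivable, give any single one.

PP/NP

[0,5] S   <
  [0,4] N\S   <
    [0,2] PP/NP   <
      [0,1] "on" : PP\NP
      [1,2] "idea" : (PP/NP)\(PP\NP)
    [2,4] (N\S)\(PP/NP)   <
      [2,3] "built" : S
      [3,4] "often" : ((N\S)\(PP/NP))\S
  [4,5] "that" : S\(N\S)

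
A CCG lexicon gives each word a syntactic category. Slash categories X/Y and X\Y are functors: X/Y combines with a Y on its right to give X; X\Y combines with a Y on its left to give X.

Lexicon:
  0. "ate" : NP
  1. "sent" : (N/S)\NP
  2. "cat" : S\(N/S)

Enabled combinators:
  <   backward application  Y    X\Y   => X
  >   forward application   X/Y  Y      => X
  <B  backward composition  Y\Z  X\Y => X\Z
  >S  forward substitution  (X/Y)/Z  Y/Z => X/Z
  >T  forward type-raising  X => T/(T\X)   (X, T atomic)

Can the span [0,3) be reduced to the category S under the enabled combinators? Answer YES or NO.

[0,3] S   >
  [0,1] S/(S\NP)   >T
    [0,1] "ate" : NP
  [1,3] S\NP   <B
    [1,2] "sent" : (N/S)\NP
    [2,3] "cat" : S\(N/S)

YES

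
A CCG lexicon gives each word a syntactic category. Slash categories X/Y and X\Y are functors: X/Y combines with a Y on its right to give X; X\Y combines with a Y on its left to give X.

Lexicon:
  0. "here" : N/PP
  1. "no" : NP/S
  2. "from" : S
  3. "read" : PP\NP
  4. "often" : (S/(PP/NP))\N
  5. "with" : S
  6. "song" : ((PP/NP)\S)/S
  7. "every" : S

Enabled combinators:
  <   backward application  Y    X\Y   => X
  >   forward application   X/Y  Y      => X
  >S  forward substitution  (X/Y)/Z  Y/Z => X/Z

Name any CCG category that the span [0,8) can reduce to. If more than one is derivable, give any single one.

[0,8] S   >
  [0,5] S/(PP/NP)   <
    [0,4] N   >
      [0,1] "here" : N/PP
      [1,4] PP   <
        [1,3] NP   >
          [1,2] "no" : NP/S
          [2,3] "from" : S
        [3,4] "read" : PP\NP
    [4,5] "often" : (S/(PP/NP))\N
  [5,8] PP/NP   <
    [5,6] "with" : S
    [6,8] (PP/NP)\S   >
      [6,7] "song" : ((PP/NP)\S)/S
      [7,8] "every" : S

S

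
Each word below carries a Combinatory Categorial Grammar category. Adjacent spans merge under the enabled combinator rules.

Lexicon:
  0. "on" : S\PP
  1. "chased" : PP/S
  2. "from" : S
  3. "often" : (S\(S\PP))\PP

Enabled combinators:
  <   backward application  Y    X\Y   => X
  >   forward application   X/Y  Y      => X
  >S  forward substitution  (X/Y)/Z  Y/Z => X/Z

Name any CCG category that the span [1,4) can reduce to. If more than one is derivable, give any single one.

[0,4] S   <
  [0,1] "on" : S\PP
  [1,4] S\(S\PP)   <
    [1,3] PP   >
      [1,2] "chased" : PP/S
      [2,3] "from" : S
    [3,4] "often" : (S\(S\PP))\PP

S\(S\PP)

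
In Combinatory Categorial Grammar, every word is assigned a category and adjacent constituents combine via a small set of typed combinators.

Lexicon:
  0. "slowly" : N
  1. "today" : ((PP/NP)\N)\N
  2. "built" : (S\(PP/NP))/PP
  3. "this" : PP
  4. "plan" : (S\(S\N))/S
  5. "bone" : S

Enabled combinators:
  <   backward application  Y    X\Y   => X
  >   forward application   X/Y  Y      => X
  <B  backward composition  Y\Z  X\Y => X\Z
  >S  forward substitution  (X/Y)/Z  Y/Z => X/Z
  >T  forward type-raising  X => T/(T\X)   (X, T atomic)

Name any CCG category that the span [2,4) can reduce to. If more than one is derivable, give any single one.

[0,6] S   <
  [0,4] S\N   <B
    [0,2] (PP/NP)\N   <
      [0,1] "slowly" : N
      [1,2] "today" : ((PP/NP)\N)\N
    [2,4] S\(PP/NP)   >
      [2,3] "built" : (S\(PP/NP))/PP
      [3,4] "this" : PP
  [4,6] S\(S\N)   >
    [4,5] "plan" : (S\(S\N))/S
    [5,6] "bone" : S

S\(PP/NP)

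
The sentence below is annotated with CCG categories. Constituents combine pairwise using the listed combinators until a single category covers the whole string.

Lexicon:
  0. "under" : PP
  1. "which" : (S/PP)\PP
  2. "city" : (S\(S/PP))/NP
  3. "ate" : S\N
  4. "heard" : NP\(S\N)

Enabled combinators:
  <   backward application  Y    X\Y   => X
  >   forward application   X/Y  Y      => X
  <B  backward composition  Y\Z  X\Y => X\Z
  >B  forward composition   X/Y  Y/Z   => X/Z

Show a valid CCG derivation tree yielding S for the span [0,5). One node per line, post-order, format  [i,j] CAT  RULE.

[0,5] S   <
  [0,2] S/PP   <
    [0,1] "under" : PP
    [1,2] "which" : (S/PP)\PP
  [2,5] S\(S/PP)   >
    [2,3] "city" : (S\(S/PP))/NP
    [3,5] NP   <
      [3,4] "ate" : S\N
      [4,5] "heard" : NP\(S\N)

[0,1] PP  lex  "under"
[1,2] (S/PP)\PP  lex  "which"
[0,2] S/PP  <  k=1
[2,3] (S\(S/PP))/NP  lex  "city"
[3,4] S\N  lex  "ate"
[4,5] NP\(S\N)  lex  "heard"
[3,5] NP  <  k=4
[2,5] S\(S/PP)  >  k=3
[0,5] S  <  k=2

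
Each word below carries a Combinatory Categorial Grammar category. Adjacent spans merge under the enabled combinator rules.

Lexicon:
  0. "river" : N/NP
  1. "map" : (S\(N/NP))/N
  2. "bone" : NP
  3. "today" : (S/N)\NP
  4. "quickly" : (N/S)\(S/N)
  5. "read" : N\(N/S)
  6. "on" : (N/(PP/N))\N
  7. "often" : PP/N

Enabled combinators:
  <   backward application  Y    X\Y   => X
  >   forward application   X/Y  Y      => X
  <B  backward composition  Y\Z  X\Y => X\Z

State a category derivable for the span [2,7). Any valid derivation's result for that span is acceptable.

[0,8] S   <
  [0,1] "river" : N/NP
  [1,8] S\(N/NP)   >
    [1,2] "map" : (S\(N/NP))/N
    [2,8] N   >
      [2,7] N/(PP/N)   <
        [2,6] N   <
          [2,5] N/S   <
            [2,4] S/N   <
              [2,3] "bone" : NP
              [3,4] "today" : (S/N)\NP
            [4,5] "quickly" : (N/S)\(S/N)
          [5,6] "read" : N\(N/S)
        [6,7] "on" : (N/(PP/N))\N
      [7,8] "often" : PP/N

N/(PP/N)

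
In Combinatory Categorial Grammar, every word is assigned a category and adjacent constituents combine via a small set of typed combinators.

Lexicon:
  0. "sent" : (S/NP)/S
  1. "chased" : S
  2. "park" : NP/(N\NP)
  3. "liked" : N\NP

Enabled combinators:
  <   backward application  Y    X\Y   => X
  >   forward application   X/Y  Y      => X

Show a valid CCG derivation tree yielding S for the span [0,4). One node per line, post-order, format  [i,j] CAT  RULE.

[0,4] S   >
  [0,2] S/NP   >
    [0,1] "sent" : (S/NP)/S
    [1,2] "chased" : S
  [2,4] NP   >
    [2,3] "park" : NP/(N\NP)
    [3,4] "liked" : N\NP

[0,1] (S/NP)/S  lex  "sent"
[1,2] S  lex  "chased"
[0,2] S/NP  >  k=1
[2,3] NP/(N\NP)  lex  "park"
[3,4] N\NP  lex  "liked"
[2,4] NP  >  k=3
[0,4] S  >  k=2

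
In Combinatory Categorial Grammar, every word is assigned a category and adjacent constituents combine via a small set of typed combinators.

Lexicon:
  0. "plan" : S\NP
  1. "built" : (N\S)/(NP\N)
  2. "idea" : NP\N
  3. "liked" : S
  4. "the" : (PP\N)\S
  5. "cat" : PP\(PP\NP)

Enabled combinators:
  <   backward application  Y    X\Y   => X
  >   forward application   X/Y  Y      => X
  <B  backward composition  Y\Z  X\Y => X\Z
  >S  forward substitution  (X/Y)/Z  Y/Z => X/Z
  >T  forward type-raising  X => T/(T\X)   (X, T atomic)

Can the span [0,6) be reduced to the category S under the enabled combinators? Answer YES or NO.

NO

S\NP (N\S)/(NP\N) NP\N S (PP\N)\S PP\(PP\NP)
CKY chart[0,6] = {N/(N\PP), NP/(NP\PP), PP, PP/(PP\PP), S/(S\PP)}; S ∉ chart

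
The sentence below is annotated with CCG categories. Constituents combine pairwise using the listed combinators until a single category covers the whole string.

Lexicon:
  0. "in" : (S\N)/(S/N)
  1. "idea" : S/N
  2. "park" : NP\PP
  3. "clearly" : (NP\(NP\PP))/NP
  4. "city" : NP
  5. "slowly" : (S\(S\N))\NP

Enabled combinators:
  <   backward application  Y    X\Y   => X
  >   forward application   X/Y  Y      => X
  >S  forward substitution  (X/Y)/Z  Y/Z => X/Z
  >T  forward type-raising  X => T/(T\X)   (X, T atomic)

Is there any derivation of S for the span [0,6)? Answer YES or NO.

YES

[0,6] S   <
  [0,2] S\N   >
    [0,1] "in" : (S\N)/(S/N)
    [1,2] "idea" : S/N
  [2,6] S\(S\N)   <
    [2,5] NP   <
      [2,3] "park" : NP\PP
      [3,5] NP\(NP\PP)   >
        [3,4] "clearly" : (NP\(NP\PP))/NP
        [4,5] "city" : NP
    [5,6] "slowly" : (S\(S\N))\NP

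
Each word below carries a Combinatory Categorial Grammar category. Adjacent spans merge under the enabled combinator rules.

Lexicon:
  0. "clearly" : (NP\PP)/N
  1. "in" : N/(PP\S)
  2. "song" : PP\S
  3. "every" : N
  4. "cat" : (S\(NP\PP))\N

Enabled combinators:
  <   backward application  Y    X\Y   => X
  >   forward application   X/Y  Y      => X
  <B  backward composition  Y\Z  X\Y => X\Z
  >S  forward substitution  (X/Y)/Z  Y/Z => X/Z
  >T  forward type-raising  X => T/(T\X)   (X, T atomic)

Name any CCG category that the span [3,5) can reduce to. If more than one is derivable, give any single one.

[0,5] S   <
  [0,3] NP\PP   >
    [0,1] "clearly" : (NP\PP)/N
    [1,3] N   >
      [1,2] "in" : N/(PP\S)
      [2,3] "song" : PP\S
  [3,5] S\(NP\PP)   <
    [3,4] "every" : N
    [4,5] "cat" : (S\(NP\PP))\N

S\(NP\PP)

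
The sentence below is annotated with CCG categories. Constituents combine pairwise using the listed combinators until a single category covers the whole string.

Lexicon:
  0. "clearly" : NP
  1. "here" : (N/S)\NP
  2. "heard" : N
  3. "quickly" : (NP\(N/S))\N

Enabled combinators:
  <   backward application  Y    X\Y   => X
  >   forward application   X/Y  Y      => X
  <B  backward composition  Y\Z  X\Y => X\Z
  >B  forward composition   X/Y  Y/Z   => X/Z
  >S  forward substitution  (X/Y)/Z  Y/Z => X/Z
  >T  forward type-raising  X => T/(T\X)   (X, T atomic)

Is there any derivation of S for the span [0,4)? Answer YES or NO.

NP (N/S)\NP N (NP\(N/S))\N
CKY chart[0,4] = {N/(N\NP), NP, NP/(NP\NP), PP/(PP\NP), S/(S\NP)}; S ∉ chart

NO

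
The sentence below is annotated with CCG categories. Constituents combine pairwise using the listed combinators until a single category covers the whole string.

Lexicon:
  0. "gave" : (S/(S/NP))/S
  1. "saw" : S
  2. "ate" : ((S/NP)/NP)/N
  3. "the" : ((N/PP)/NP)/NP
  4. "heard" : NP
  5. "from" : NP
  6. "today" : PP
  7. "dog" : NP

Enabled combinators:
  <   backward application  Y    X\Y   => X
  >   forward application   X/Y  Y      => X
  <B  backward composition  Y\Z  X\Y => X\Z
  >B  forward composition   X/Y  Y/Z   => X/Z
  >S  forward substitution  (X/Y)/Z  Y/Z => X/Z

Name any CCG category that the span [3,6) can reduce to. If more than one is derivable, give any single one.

[0,8] S   >
  [0,2] S/(S/NP)   >
    [0,1] "gave" : (S/(S/NP))/S
    [1,2] "saw" : S
  [2,8] S/NP   >
    [2,7] (S/NP)/NP   >
      [2,3] "ate" : ((S/NP)/NP)/N
      [3,7] N   >
        [3,6] N/PP   >
          [3,5] (N/PP)/NP   >
            [3,4] "the" : ((N/PP)/NP)/NP
            [4,5] "heard" : NP
          [5,6] "from" : NP
        [6,7] "today" : PP
    [7,8] "dog" : NP

N/PP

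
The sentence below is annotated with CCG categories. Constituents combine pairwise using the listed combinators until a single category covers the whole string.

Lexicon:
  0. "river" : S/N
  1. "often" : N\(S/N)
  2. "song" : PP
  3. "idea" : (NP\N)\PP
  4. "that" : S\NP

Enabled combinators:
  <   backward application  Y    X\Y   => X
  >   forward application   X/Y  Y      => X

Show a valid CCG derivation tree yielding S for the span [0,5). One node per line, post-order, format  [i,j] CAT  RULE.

[0,1] S/N  lex  "river"
[1,2] N\(S/N)  lex  "often"
[0,2] N  <  k=1
[2,3] PP  lex  "song"
[3,4] (NP\N)\PP  lex  "idea"
[2,4] NP\N  <  k=3
[0,4] NP  <  k=2
[4,5] S\NP  lex  "that"
[0,5] S  <  k=4

[0,5] S   <
  [0,4] NP   <
    [0,2] N   <
      [0,1] "river" : S/N
      [1,2] "often" : N\(S/N)
    [2,4] NP\N   <
      [2,3] "song" : PP
      [3,4] "idea" : (NP\N)\PP
  [4,5] "that" : S\NP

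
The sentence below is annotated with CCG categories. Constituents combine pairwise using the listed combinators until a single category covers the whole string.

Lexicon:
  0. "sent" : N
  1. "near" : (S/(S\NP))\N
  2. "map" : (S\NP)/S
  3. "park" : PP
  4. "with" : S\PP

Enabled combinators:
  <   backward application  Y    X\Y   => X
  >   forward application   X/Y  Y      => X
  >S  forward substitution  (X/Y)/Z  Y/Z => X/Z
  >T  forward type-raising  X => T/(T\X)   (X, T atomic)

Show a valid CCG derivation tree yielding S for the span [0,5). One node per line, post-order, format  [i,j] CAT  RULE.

[0,1] N  lex  "sent"
[1,2] (S/(S\NP))\N  lex  "near"
[0,2] S/(S\NP)  <  k=1
[2,3] (S\NP)/S  lex  "map"
[3,4] PP  lex  "park"
[3,4] S/(S\PP)  >T
[4,5] S\PP  lex  "with"
[3,5] S  >  k=4
[2,5] S\NP  >  k=3
[0,5] S  >  k=2

[0,5] S   >
  [0,2] S/(S\NP)   <
    [0,1] "sent" : N
    [1,2] "near" : (S/(S\NP))\N
  [2,5] S\NP   >
    [2,3] "map" : (S\NP)/S
    [3,5] S   >
      [3,4] S/(S\PP)   >T
        [3,4] "park" : PP
      [4,5] "with" : S\PP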